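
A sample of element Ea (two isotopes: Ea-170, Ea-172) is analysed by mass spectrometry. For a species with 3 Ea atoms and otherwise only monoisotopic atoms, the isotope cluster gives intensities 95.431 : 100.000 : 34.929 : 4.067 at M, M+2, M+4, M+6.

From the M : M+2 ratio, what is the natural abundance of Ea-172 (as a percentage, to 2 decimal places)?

25.89%

Let p = fractional abundance of Ea-170. I(M+2)/I(M) = [C(3,1)·p^2·(1−p)] / p^3 = 3·(1−p)/p = 100.000/95.431 = 1.0479
(1−p)/p = 1.0479/3 = 0.3493  ⇒  p = 1/(1 + 0.3493) = 0.7411
Ea-170: 74.11%, Ea-172: 25.89%.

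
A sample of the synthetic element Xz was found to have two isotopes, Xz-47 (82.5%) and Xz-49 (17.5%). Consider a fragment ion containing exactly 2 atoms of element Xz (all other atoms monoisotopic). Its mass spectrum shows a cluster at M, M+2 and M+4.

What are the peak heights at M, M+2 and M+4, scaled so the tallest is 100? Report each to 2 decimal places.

Each Xz atom is independently Xz-47 (p = 0.825) or Xz-49 (q = 0.175); the cluster is the binomial expansion (p + q)^2.
P(M) = 0.825^2 = 0.680625
P(M+2) = 2 × 0.825^1 × 0.175^1 = 0.288750
P(M+4) = 0.175^2 = 0.030625
The M peak is largest (0.680625); scaling to 100 gives 100.00 : 42.42 : 4.50.

100.00 : 42.42 : 4.50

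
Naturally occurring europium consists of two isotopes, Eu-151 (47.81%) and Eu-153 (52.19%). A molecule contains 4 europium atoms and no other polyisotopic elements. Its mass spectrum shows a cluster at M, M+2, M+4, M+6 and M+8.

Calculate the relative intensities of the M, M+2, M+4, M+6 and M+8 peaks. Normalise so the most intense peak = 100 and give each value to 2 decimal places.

13.99 : 61.07 : 100.00 : 72.77 : 19.86

Each Eu atom is independently Eu-151 (p = 0.4781) or Eu-153 (q = 0.5219); the cluster is the binomial expansion (p + q)^4.
P(M) = 0.4781^4 = 0.052249
P(M+2) = 4 × 0.4781^3 × 0.5219^1 = 0.228141
P(M+4) = 6 × 0.4781^2 × 0.5219^2 = 0.373563
P(M+6) = 4 × 0.4781^1 × 0.5219^3 = 0.271857
P(M+8) = 0.5219^4 = 0.074191
The M+4 peak is largest (0.373563); scaling to 100 gives 13.99 : 61.07 : 100.00 : 72.77 : 19.86.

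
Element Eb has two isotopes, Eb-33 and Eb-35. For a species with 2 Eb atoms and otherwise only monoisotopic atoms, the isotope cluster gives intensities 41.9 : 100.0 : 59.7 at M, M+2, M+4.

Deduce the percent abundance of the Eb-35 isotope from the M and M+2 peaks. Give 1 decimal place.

54.4%

If p is the fraction of Eb that is Eb-33, then I(M+2)/I(M) = [C(2,1)·p^1·(1−p)] / p^2 = 2·(1−p)/p = 100.0/41.9 = 2.3866
(1−p)/p = 2.3866/2 = 1.1933  ⇒  p = 1/(1 + 1.1933) = 0.4559
Eb-33: 45.6%, Eb-35: 54.4%.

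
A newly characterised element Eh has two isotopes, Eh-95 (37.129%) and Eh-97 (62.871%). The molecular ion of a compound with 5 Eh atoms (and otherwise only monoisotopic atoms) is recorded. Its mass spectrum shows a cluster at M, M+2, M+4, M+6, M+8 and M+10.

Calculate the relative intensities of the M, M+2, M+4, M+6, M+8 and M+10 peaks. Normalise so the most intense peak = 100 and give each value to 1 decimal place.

2.1 : 17.4 : 59.1 : 100.0 : 84.7 : 28.7

Each Eh atom is independently Eh-95 (p = 0.37129) or Eh-97 (q = 0.62871); the cluster is the binomial expansion (p + q)^5.
P(M) = 0.37129^5 = 0.007056
P(M+2) = 5 × 0.37129^4 × 0.62871^1 = 0.059741
P(M+4) = 10 × 0.37129^3 × 0.62871^2 = 0.202321
P(M+6) = 10 × 0.37129^2 × 0.62871^3 = 0.342592
P(M+8) = 5 × 0.37129^1 × 0.62871^4 = 0.290058
P(M+10) = 0.62871^5 = 0.098232
The M+6 peak is largest (0.342592); scaling to 100 gives 2.1 : 17.4 : 59.1 : 100.0 : 84.7 : 28.7.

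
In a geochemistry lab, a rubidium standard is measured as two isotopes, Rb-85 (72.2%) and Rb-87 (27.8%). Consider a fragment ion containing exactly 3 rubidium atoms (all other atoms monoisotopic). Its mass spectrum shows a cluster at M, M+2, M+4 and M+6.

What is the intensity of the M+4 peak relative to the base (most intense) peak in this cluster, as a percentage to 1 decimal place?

Binomial terms of (0.722 + 0.278)^3: M 0.3764, M+2 0.4348, M+4 0.1674, M+6 0.0215 → M+2 is the base peak.
P(M+2) = C(3,1) × 0.722^2 × 0.278^1 = 3 × 0.521284 × 0.2780 = 0.434751 (base)
P(M+4) = C(3,2) × 0.722^1 × 0.278^2 = 3 × 0.7220 × 0.077284 = 0.167397
Relative intensity = 0.167397 / 0.434751 × 100 = 38.5

38.5%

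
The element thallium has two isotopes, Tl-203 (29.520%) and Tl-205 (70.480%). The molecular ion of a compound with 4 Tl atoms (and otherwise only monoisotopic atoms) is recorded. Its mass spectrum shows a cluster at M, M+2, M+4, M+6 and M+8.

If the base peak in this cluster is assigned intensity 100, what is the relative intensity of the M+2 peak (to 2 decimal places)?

17.54

Binomial terms of (0.29520 + 0.70480)^4: M 0.0076, M+2 0.0725, M+4 0.2597, M+6 0.4134, M+8 0.2468 → M+6 is the base peak.
P(M+6) = C(4,3) × 0.29520^1 × 0.70480^3 = 4 × 0.2952 × 0.35010449 = 0.413403 (base)
P(M+2) = C(4,1) × 0.29520^3 × 0.70480^1 = 4 × 0.02572463 × 0.7048 = 0.072523
Relative intensity = 0.072523 / 0.413403 × 100 = 17.54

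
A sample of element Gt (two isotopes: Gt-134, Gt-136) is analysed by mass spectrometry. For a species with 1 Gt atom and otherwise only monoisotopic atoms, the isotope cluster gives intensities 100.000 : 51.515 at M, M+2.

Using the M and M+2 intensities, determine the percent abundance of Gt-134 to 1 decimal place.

66.0%

If p is the fraction of Gt that is Gt-134, then I(M+2)/I(M) = [C(1,1)·p^0·(1−p)] / p^1 = 1·(1−p)/p = 51.515/100.000 = 0.5151
(1−p)/p = 0.5151/1 = 0.5151  ⇒  p = 1/(1 + 0.5151) = 0.6600
Gt-134: 66.0%, Gt-136: 34.0%.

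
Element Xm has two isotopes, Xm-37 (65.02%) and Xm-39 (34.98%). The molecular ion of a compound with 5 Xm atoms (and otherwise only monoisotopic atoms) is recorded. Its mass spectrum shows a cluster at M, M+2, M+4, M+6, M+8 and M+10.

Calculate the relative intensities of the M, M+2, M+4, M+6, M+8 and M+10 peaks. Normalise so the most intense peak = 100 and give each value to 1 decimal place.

Expanding (0.6502 + 0.3498)^5:
P(M) = 0.6502^5 = 0.116208
P(M+2) = 5 × 0.6502^4 × 0.3498^1 = 0.312592
P(M+4) = 10 × 0.6502^3 × 0.3498^2 = 0.336342
P(M+6) = 10 × 0.6502^2 × 0.3498^3 = 0.180948
P(M+8) = 5 × 0.6502^1 × 0.3498^4 = 0.048674
P(M+10) = 0.3498^5 = 0.005237
The M+4 peak is largest (0.336342); scaling to 100 gives 34.6 : 92.9 : 100.0 : 53.8 : 14.5 : 1.6.

34.6 : 92.9 : 100.0 : 53.8 : 14.5 : 1.6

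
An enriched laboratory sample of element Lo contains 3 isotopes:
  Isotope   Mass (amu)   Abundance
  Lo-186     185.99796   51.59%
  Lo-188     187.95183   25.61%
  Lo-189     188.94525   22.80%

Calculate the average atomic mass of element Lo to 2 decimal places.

187.17 amu

Weight each isotope mass by its fractional abundance: 0.5159 × 185.99796 + 0.2561 × 187.95183 + 0.2280 × 188.94525
= 95.956348 + 48.134464 + 43.079517 = 187.170329 amu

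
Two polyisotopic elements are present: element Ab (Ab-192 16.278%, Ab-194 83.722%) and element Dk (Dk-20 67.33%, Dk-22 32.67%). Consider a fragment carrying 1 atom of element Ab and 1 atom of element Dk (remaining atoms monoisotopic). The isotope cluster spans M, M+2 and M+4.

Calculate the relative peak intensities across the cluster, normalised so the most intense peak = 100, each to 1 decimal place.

17.8 : 100.0 : 44.3

Element Ab pattern (n=1): 0.16278 : 0.83722
Element Dk pattern (n=1): 0.6733 : 0.3267
Convolve the two distributions (both contribute in 2-u steps):
  M: 0.16278×0.6733 = 0.109600
  M+2: 0.16278×0.3267 + 0.83722×0.6733 = 0.616880
  M+4: 0.83722×0.3267 = 0.273520
Scale to base peak (0.616880) = 100: 17.8 : 100.0 : 44.3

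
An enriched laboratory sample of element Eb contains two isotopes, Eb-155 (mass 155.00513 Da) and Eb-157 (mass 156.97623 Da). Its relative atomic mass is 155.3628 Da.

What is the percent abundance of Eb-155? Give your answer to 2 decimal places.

Let x be the fractional abundance of Eb-155; then Eb-157 has abundance 1 − x.
155.00513·x + 156.97623·(1 − x) = 155.3628
(155.00513 − 156.97623)·x = 155.3628 − 156.97623
x = -1.61343 / -1.97110 = 0.81854 → 81.85% Eb-155, 18.15% Eb-157.

81.85%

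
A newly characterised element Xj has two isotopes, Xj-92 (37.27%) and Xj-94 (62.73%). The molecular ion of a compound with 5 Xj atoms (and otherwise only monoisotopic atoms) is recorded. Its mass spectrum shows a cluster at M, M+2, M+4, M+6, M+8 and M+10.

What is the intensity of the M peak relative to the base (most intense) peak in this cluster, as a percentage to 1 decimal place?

2.1%

Binomial terms of (0.3727 + 0.6273)^5: M 0.0072, M+2 0.0605, M+4 0.2037, M+6 0.3429, M+8 0.2886, M+10 0.0971 → M+6 is the base peak.
P(M+6) = C(5,3) × 0.3727^2 × 0.6273^3 = 10 × 0.13890529 × 0.24684587 = 0.342882 (base)
P(M) = C(5,0) × 0.3727^5 × 0.6273^0 = 1 × 0.00719113 × 1.0000 = 0.007191
Relative intensity = 0.007191 / 0.342882 × 100 = 2.1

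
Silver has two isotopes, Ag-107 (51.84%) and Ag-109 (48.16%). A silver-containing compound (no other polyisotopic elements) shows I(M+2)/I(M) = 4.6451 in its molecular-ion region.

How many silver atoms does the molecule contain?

5

For n independent Ag atoms, I(M+2)/I(M) = n · (abundance Ag-109) / (abundance Ag-107) = n · 0.4816/0.5184.
n = 4.6451 × 0.5184/0.4816 = 5.00 ≈ 5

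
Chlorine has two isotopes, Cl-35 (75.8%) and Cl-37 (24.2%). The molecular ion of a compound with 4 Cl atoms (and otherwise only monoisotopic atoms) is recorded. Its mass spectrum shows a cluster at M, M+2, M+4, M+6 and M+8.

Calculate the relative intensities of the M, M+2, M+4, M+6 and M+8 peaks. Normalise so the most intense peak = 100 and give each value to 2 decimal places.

78.31 : 100.00 : 47.89 : 10.19 : 0.81

Each Cl atom is independently Cl-35 (p = 0.758) or Cl-37 (q = 0.242); the cluster is the binomial expansion (p + q)^4.
P(M) = 0.758^4 = 0.330124
P(M+2) = 4 × 0.758^3 × 0.242^1 = 0.421583
P(M+4) = 6 × 0.758^2 × 0.242^2 = 0.201893
P(M+6) = 4 × 0.758^1 × 0.242^3 = 0.042971
P(M+8) = 0.242^4 = 0.003430
The M+2 peak is largest (0.421583); scaling to 100 gives 78.31 : 100.00 : 47.89 : 10.19 : 0.81.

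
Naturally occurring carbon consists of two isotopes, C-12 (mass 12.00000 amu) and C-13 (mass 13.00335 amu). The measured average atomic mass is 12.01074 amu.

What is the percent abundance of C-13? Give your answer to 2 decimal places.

With x = fraction of C-12 (so C-13 is 1 − x):
12.00000·x + 13.00335·(1 − x) = 12.01074
(12.00000 − 13.00335)·x = 12.01074 − 13.00335
x = -0.99261 / -1.00335 = 0.98930 → 98.93% C-12, 1.07% C-13.

1.07%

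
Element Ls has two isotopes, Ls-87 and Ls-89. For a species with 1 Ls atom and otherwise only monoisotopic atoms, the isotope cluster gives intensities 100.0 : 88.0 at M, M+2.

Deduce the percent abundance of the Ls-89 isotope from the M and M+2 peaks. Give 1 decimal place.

Let p = fractional abundance of Ls-87. I(M+2)/I(M) = [C(1,1)·p^0·(1−p)] / p^1 = 1·(1−p)/p = 88.0/100.0 = 0.8800
(1−p)/p = 0.8800/1 = 0.8800  ⇒  p = 1/(1 + 0.8800) = 0.5319
Ls-87: 53.2%, Ls-89: 46.8%.

46.8%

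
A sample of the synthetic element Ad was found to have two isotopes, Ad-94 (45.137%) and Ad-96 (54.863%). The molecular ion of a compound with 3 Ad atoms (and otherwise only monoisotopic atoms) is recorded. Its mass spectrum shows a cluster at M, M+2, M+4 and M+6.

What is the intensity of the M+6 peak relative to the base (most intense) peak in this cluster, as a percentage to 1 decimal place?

(0.45137 + 0.54863)^3 gives M 0.0920, M+2 0.3353, M+4 0.4076, M+6 0.1651; the largest is M+4.
P(M+4) = C(3,2) × 0.45137^1 × 0.54863^2 = 3 × 0.45137 × 0.30099488 = 0.407580 (base)
P(M+6) = C(3,3) × 0.45137^0 × 0.54863^3 = 1 × 1.0000 × 0.16513482 = 0.165135
Relative intensity = 0.165135 / 0.407580 × 100 = 40.5

40.5%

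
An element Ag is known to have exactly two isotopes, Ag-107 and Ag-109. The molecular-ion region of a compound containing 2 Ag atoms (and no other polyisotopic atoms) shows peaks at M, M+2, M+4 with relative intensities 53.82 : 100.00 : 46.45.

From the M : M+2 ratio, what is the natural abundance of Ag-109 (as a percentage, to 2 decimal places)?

48.16%

Let p = fractional abundance of Ag-107. I(M+2)/I(M) = [C(2,1)·p^1·(1−p)] / p^2 = 2·(1−p)/p = 100.00/53.82 = 1.8580
(1−p)/p = 1.8580/2 = 0.9290  ⇒  p = 1/(1 + 0.9290) = 0.5184
Ag-107: 51.84%, Ag-109: 48.16%.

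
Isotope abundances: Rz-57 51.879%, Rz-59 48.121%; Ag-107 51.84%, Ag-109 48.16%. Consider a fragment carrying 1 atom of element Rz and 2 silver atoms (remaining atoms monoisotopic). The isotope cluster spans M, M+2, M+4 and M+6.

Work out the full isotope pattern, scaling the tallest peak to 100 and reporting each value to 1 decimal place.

35.9 : 100.0 : 92.9 : 28.7

Element Rz pattern (n=1): 0.51879 : 0.48121
Silver pattern (n=2): 0.26873856 : 0.49932288 : 0.23193856
Convolve the two distributions (both contribute in 2-u steps):
  M: 0.51879×0.26873856 = 0.139419
  M+2: 0.51879×0.49932288 + 0.48121×0.26873856 = 0.388363
  M+4: 0.51879×0.23193856 + 0.48121×0.49932288 = 0.360607
  M+6: 0.48121×0.23193856 = 0.111611
Scale to base peak (0.388363) = 100: 35.9 : 100.0 : 92.9 : 28.7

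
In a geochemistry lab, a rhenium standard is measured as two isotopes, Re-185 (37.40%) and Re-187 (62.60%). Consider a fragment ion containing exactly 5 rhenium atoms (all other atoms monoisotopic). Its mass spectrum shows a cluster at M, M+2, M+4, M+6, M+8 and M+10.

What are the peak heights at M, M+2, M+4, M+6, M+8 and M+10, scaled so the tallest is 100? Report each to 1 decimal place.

Each Re atom is independently Re-185 (p = 0.3740) or Re-187 (q = 0.6260); the cluster is the binomial expansion (p + q)^5.
P(M) = 0.3740^5 = 0.007317
P(M+2) = 5 × 0.3740^4 × 0.6260^1 = 0.061239
P(M+4) = 10 × 0.3740^3 × 0.6260^2 = 0.205005
P(M+6) = 10 × 0.3740^2 × 0.6260^3 = 0.343136
P(M+8) = 5 × 0.3740^1 × 0.6260^4 = 0.287170
P(M+10) = 0.6260^5 = 0.096133
The M+6 peak is largest (0.343136); scaling to 100 gives 2.1 : 17.8 : 59.7 : 100.0 : 83.7 : 28.0.

2.1 : 17.8 : 59.7 : 100.0 : 83.7 : 28.0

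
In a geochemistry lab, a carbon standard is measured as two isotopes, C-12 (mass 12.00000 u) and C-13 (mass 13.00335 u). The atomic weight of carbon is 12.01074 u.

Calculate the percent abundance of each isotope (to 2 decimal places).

Let x be the fractional abundance of C-12; then C-13 has abundance 1 − x.
12.00000·x + 13.00335·(1 − x) = 12.01074
(12.00000 − 13.00335)·x = 12.01074 − 13.00335
x = -0.99261 / -1.00335 = 0.98930 → 98.93% C-12, 1.07% C-13.

C-12: 98.93%, C-13: 1.07%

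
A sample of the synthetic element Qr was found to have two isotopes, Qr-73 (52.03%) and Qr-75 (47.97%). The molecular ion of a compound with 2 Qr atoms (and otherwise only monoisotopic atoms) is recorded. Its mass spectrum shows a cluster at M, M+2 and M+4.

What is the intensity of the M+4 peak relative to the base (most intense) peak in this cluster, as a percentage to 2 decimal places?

46.10%

Term probabilities: M 0.2707, M+2 0.4992, M+4 0.2301. Base peak = M+2.
P(M+2) = C(2,1) × 0.5203^1 × 0.4797^1 = 2 × 0.5203 × 0.4797 = 0.499176 (base)
P(M+4) = C(2,2) × 0.5203^0 × 0.4797^2 = 1 × 1.0000 × 0.23011209 = 0.230112
Relative intensity = 0.230112 / 0.499176 × 100 = 46.10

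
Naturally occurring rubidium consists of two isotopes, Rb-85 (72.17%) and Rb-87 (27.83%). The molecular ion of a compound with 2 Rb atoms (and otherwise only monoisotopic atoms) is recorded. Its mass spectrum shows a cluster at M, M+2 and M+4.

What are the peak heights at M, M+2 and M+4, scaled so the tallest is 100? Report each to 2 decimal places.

Expanding (0.7217 + 0.2783)^2:
P(M) = 0.7217^2 = 0.520851
P(M+2) = 2 × 0.7217^1 × 0.2783^1 = 0.401698
P(M+4) = 0.2783^2 = 0.077451
The M peak is largest (0.520851); scaling to 100 gives 100.00 : 77.12 : 14.87.

100.00 : 77.12 : 14.87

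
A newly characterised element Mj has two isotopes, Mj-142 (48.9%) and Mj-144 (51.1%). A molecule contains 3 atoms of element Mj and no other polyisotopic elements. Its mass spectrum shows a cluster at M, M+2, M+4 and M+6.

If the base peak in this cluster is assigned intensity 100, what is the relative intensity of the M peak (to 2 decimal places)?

Term probabilities: M 0.1169, M+2 0.3666, M+4 0.3831, M+6 0.1334. Base peak = M+4.
P(M+4) = C(3,2) × 0.489^1 × 0.511^2 = 3 × 0.4890 × 0.261121 = 0.383065 (base)
P(M) = C(3,0) × 0.489^3 × 0.511^0 = 1 × 0.11693017 × 1.0000 = 0.116930
Relative intensity = 0.116930 / 0.383065 × 100 = 30.52

30.52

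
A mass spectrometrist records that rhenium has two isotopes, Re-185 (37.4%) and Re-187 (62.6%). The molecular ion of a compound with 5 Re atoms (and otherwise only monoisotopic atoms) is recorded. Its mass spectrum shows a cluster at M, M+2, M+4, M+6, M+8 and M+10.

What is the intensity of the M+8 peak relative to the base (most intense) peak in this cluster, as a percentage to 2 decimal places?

Binomial terms of (0.374 + 0.626)^5: M 0.0073, M+2 0.0612, M+4 0.2050, M+6 0.3431, M+8 0.2872, M+10 0.0961 → M+6 is the base peak.
P(M+6) = C(5,3) × 0.374^2 × 0.626^3 = 10 × 0.139876 × 0.24531438 = 0.343136 (base)
P(M+8) = C(5,4) × 0.374^1 × 0.626^4 = 5 × 0.3740 × 0.1535668 = 0.287170
Relative intensity = 0.287170 / 0.343136 × 100 = 83.69

83.69%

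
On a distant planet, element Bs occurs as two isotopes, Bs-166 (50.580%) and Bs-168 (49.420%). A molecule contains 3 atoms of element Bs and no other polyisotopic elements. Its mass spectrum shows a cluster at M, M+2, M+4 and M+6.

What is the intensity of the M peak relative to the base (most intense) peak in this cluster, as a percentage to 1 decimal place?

Term probabilities: M 0.1294, M+2 0.3793, M+4 0.3706, M+6 0.1207. Base peak = M+2.
P(M+2) = C(3,1) × 0.50580^2 × 0.49420^1 = 3 × 0.25583364 × 0.4942 = 0.379299 (base)
P(M) = C(3,0) × 0.50580^3 × 0.49420^0 = 1 × 0.12940066 × 1.0000 = 0.129401
Relative intensity = 0.129401 / 0.379299 × 100 = 34.1

34.1%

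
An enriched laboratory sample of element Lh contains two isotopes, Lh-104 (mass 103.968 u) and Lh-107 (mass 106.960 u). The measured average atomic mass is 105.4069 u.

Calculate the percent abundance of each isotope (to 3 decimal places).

Writing the weighted mean with unknown fraction x of Lh-104:
103.968·x + 106.960·(1 − x) = 105.4069
(103.968 − 106.960)·x = 105.4069 − 106.960
x = -1.5531 / -2.992 = 0.51908 → 51.908% Lh-104, 48.092% Lh-107.

Lh-104: 51.908%, Lh-107: 48.092%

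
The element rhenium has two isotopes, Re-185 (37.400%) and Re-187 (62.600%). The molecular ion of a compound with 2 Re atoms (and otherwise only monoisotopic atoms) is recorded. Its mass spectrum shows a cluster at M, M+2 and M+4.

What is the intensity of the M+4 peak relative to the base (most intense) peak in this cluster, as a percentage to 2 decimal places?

Term probabilities: M 0.1399, M+2 0.4682, M+4 0.3919. Base peak = M+2.
P(M+2) = C(2,1) × 0.37400^1 × 0.62600^1 = 2 × 0.3740 × 0.6260 = 0.468248 (base)
P(M+4) = C(2,2) × 0.37400^0 × 0.62600^2 = 1 × 1.0000 × 0.391876 = 0.391876
Relative intensity = 0.391876 / 0.468248 × 100 = 83.69

83.69%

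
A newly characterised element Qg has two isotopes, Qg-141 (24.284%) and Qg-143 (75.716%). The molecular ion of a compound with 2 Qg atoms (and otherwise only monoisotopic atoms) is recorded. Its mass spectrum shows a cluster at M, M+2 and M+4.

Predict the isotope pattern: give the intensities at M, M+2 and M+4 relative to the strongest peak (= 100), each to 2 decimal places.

The 2 Qg atoms are independent, so intensities follow the terms of (0.24284 + 0.75716)^2.
P(M) = 0.24284^2 = 0.058971
P(M+2) = 2 × 0.24284^1 × 0.75716^1 = 0.367737
P(M+4) = 0.75716^2 = 0.573291
The M+4 peak is largest (0.573291); scaling to 100 gives 10.29 : 64.14 : 100.00.

10.29 : 64.14 : 100.00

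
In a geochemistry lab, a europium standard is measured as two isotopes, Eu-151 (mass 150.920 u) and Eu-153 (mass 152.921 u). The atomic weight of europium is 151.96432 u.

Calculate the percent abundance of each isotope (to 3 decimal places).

Eu-151: 47.810%, Eu-153: 52.190%

Let x be the fractional abundance of Eu-151; then Eu-153 has abundance 1 − x.
150.920·x + 152.921·(1 − x) = 151.96432
(150.920 − 152.921)·x = 151.96432 − 152.921
x = -0.95668 / -2.001 = 0.47810 → 47.810% Eu-151, 52.190% Eu-153.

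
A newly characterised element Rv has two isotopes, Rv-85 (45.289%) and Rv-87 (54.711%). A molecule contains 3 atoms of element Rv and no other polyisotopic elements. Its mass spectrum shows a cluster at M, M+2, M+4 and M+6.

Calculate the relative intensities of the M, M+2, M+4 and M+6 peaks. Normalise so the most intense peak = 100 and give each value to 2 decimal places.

The 3 Rv atoms are independent, so intensities follow the terms of (0.45289 + 0.54711)^3.
P(M) = 0.45289^3 = 0.092892
P(M+2) = 3 × 0.45289^2 × 0.54711^1 = 0.336652
P(M+4) = 3 × 0.45289^1 × 0.54711^2 = 0.406690
P(M+6) = 0.54711^3 = 0.163766
The M+4 peak is largest (0.406690); scaling to 100 gives 22.84 : 82.78 : 100.00 : 40.27.

22.84 : 82.78 : 100.00 : 40.27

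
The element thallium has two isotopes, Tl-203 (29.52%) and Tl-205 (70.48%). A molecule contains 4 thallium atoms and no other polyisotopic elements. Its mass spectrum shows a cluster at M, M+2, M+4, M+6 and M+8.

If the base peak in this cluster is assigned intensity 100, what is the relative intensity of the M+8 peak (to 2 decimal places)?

59.69

Term probabilities: M 0.0076, M+2 0.0725, M+4 0.2597, M+6 0.4134, M+8 0.2468. Base peak = M+6.
P(M+6) = C(4,3) × 0.2952^1 × 0.7048^3 = 4 × 0.2952 × 0.35010449 = 0.413403 (base)
P(M+8) = C(4,4) × 0.2952^0 × 0.7048^4 = 1 × 1.0000 × 0.24675365 = 0.246754
Relative intensity = 0.246754 / 0.413403 × 100 = 59.69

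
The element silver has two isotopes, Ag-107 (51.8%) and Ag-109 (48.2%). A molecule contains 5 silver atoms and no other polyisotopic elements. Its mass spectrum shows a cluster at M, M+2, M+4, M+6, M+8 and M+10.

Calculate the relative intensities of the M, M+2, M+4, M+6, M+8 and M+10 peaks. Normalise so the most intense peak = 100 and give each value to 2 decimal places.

11.55 : 53.73 : 100.00 : 93.05 : 43.29 : 8.06

Each Ag atom is independently Ag-107 (p = 0.518) or Ag-109 (q = 0.482); the cluster is the binomial expansion (p + q)^5.
P(M) = 0.518^5 = 0.037295
P(M+2) = 5 × 0.518^4 × 0.482^1 = 0.173515
P(M+4) = 10 × 0.518^3 × 0.482^2 = 0.322911
P(M+6) = 10 × 0.518^2 × 0.482^3 = 0.300470
P(M+8) = 5 × 0.518^1 × 0.482^4 = 0.139794
P(M+10) = 0.482^5 = 0.026016
The M+4 peak is largest (0.322911); scaling to 100 gives 11.55 : 53.73 : 100.00 : 93.05 : 43.29 : 8.06.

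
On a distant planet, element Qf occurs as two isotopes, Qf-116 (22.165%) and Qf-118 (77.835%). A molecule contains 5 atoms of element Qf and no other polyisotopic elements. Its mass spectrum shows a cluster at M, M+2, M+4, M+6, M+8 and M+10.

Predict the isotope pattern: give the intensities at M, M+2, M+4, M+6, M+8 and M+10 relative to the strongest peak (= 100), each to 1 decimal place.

0.1 : 2.3 : 16.2 : 57.0 : 100.0 : 70.2

Expanding (0.22165 + 0.77835)^5:
P(M) = 0.22165^5 = 0.000535
P(M+2) = 5 × 0.22165^4 × 0.77835^1 = 0.009393
P(M+4) = 10 × 0.22165^3 × 0.77835^2 = 0.065971
P(M+6) = 10 × 0.22165^2 × 0.77835^3 = 0.231665
P(M+8) = 5 × 0.22165^1 × 0.77835^4 = 0.406759
P(M+10) = 0.77835^5 = 0.285677
The M+8 peak is largest (0.406759); scaling to 100 gives 0.1 : 2.3 : 16.2 : 57.0 : 100.0 : 70.2.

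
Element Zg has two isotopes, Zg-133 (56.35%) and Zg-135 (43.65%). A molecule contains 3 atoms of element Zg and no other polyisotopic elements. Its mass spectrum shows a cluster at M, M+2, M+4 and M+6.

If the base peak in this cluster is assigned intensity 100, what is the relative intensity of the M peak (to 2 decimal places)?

Binomial terms of (0.5635 + 0.4365)^3: M 0.1789, M+2 0.4158, M+4 0.3221, M+6 0.0832 → M+2 is the base peak.
P(M+2) = C(3,1) × 0.5635^2 × 0.4365^1 = 3 × 0.31753225 × 0.4365 = 0.415808 (base)
P(M) = C(3,0) × 0.5635^3 × 0.4365^0 = 1 × 0.17892942 × 1.0000 = 0.178929
Relative intensity = 0.178929 / 0.415808 × 100 = 43.03

43.03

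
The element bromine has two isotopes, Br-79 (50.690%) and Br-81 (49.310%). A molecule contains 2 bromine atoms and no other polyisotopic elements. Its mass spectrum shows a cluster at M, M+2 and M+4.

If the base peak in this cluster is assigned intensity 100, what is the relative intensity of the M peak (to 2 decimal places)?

Binomial terms of (0.50690 + 0.49310)^2: M 0.2569, M+2 0.4999, M+4 0.2431 → M+2 is the base peak.
P(M+2) = C(2,1) × 0.50690^1 × 0.49310^1 = 2 × 0.5069 × 0.4931 = 0.499905 (base)
P(M) = C(2,0) × 0.50690^2 × 0.49310^0 = 1 × 0.25694761 × 1.0000 = 0.256948
Relative intensity = 0.256948 / 0.499905 × 100 = 51.40

51.40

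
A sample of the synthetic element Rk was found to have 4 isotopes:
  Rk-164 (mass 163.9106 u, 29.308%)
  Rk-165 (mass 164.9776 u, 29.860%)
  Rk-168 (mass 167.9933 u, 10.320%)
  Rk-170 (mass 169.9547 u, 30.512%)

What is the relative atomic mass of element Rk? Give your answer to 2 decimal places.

166.49 u

Average mass = Σ (abundance × isotope mass) = 0.29308 × 163.9106 + 0.29860 × 164.9776 + 0.10320 × 167.9933 + 0.30512 × 169.9547
= 48.03892 + 49.26231 + 17.33691 + 51.85658 = 166.49472 u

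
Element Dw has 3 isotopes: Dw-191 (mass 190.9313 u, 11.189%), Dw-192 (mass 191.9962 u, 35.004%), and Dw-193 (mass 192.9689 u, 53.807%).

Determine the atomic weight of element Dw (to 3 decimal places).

192.400 u

Ar = Σ fᵢ·mᵢ = 0.11189 × 190.9313 + 0.35004 × 191.9962 + 0.53807 × 192.9689
= 21.36330 + 67.20635 + 103.83078 = 192.40043 u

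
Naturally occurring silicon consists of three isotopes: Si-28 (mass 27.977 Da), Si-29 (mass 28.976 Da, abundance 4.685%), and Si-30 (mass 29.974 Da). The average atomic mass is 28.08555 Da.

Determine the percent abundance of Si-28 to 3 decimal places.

Let x and y be the fractions of Si-28 and Si-30. Then x + y = 1 − 0.04685 = 0.95315 and 27.977x + 29.974y = 28.08555 − 0.04685×28.976 = 26.7280244.
Substituting: 27.977x + 29.974(0.95315 − x) = 26.7280244
(27.977 − 29.974)x = -1.8416937  ⇒  x = 0.92223, y = 0.03092
Si-28: 92.223%, Si-30: 3.092%.

92.223%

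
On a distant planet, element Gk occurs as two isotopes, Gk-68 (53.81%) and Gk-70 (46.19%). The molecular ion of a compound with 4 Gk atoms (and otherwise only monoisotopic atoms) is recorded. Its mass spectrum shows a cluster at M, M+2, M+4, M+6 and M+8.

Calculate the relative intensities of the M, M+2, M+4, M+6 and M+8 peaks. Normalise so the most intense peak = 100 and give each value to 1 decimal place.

22.6 : 77.7 : 100.0 : 57.2 : 12.3

Each Gk atom is independently Gk-68 (p = 0.5381) or Gk-70 (q = 0.4619); the cluster is the binomial expansion (p + q)^4.
P(M) = 0.5381^4 = 0.083840
P(M+2) = 4 × 0.5381^3 × 0.4619^1 = 0.287870
P(M+4) = 6 × 0.5381^2 × 0.4619^2 = 0.370658
P(M+6) = 4 × 0.5381^1 × 0.4619^3 = 0.212113
P(M+8) = 0.4619^4 = 0.045519
The M+4 peak is largest (0.370658); scaling to 100 gives 22.6 : 77.7 : 100.0 : 57.2 : 12.3.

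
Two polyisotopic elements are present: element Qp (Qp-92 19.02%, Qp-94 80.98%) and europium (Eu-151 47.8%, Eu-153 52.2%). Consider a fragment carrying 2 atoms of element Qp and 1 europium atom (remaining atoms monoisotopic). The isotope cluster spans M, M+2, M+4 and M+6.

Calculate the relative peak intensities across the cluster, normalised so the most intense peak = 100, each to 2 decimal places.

Element Qp pattern (n=2): 0.03617604 : 0.30804792 : 0.65577604
Europium pattern (n=1): 0.4780 : 0.5220
Convolve the two distributions (both contribute in 2-u steps):
  M: 0.03617604×0.4780 = 0.017292
  M+2: 0.03617604×0.5220 + 0.30804792×0.4780 = 0.166131
  M+4: 0.30804792×0.5220 + 0.65577604×0.4780 = 0.474262
  M+6: 0.65577604×0.5220 = 0.342315
Scale to base peak (0.474262) = 100: 3.65 : 35.03 : 100.00 : 72.18

3.65 : 35.03 : 100.00 : 72.18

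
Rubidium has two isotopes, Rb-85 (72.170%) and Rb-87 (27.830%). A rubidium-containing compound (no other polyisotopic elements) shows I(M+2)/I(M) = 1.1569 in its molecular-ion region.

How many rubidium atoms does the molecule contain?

3

With n Rb atoms, P(M+2)/P(M) = C(n,1)·p^(n−1)q / p^n = n·q/p = n · 0.27830/0.72170.
n = 1.1569 × 0.72170/0.27830 = 3.00 ≈ 3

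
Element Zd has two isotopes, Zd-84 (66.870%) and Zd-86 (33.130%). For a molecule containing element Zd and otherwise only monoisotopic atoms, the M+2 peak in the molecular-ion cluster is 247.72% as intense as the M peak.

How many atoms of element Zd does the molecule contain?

5

The M+2/M ratio from n Zd atoms is n · q/p = n · 0.33130/0.66870.
n = 2.4772 × 0.66870/0.33130 = 5.00 ≈ 5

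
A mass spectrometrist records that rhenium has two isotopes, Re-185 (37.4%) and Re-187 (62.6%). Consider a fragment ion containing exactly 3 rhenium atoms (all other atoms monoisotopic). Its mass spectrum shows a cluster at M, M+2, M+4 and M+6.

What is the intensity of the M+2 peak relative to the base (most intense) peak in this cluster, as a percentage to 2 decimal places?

Binomial terms of (0.374 + 0.626)^3: M 0.0523, M+2 0.2627, M+4 0.4397, M+6 0.2453 → M+4 is the base peak.
P(M+4) = C(3,2) × 0.374^1 × 0.626^2 = 3 × 0.3740 × 0.391876 = 0.439685 (base)
P(M+2) = C(3,1) × 0.374^2 × 0.626^1 = 3 × 0.139876 × 0.6260 = 0.262687
Relative intensity = 0.262687 / 0.439685 × 100 = 59.74

59.74%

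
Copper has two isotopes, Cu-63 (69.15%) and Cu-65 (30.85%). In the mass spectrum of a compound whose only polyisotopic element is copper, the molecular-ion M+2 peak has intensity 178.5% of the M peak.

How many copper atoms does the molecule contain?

With n Cu atoms, P(M+2)/P(M) = C(n,1)·p^(n−1)q / p^n = n·q/p = n · 0.3085/0.6915.
n = 1.785 × 0.6915/0.3085 = 4.00 ≈ 4

4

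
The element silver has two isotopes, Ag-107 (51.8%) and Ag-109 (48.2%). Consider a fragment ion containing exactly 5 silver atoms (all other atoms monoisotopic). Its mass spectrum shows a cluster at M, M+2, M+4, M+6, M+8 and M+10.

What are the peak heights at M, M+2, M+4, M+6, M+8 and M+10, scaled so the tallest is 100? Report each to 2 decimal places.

Expanding (0.518 + 0.482)^5:
P(M) = 0.518^5 = 0.037295
P(M+2) = 5 × 0.518^4 × 0.482^1 = 0.173515
P(M+4) = 10 × 0.518^3 × 0.482^2 = 0.322911
P(M+6) = 10 × 0.518^2 × 0.482^3 = 0.300470
P(M+8) = 5 × 0.518^1 × 0.482^4 = 0.139794
P(M+10) = 0.482^5 = 0.026016
The M+4 peak is largest (0.322911); scaling to 100 gives 11.55 : 53.73 : 100.00 : 93.05 : 43.29 : 8.06.

11.55 : 53.73 : 100.00 : 93.05 : 43.29 : 8.06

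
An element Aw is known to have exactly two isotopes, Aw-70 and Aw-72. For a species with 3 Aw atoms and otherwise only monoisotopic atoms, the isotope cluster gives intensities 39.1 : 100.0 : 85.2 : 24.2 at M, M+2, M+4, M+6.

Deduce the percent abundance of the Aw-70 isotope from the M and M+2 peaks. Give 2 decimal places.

Let p = fractional abundance of Aw-70. I(M+2)/I(M) = [C(3,1)·p^2·(1−p)] / p^3 = 3·(1−p)/p = 100.0/39.1 = 2.5575
(1−p)/p = 2.5575/3 = 0.8525  ⇒  p = 1/(1 + 0.8525) = 0.5398
Aw-70: 53.98%, Aw-72: 46.02%.

53.98%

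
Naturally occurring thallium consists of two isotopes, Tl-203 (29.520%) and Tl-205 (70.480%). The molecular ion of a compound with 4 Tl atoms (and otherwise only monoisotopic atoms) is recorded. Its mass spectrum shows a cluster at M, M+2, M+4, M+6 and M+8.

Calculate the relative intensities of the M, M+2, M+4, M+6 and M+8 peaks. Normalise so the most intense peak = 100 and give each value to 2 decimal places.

1.84 : 17.54 : 62.83 : 100.00 : 59.69

The 4 Tl atoms are independent, so intensities follow the terms of (0.29520 + 0.70480)^4.
P(M) = 0.29520^4 = 0.007594
P(M+2) = 4 × 0.29520^3 × 0.70480^1 = 0.072523
P(M+4) = 6 × 0.29520^2 × 0.70480^2 = 0.259726
P(M+6) = 4 × 0.29520^1 × 0.70480^3 = 0.413403
P(M+8) = 0.70480^4 = 0.246754
The M+6 peak is largest (0.413403); scaling to 100 gives 1.84 : 17.54 : 62.83 : 100.00 : 59.69.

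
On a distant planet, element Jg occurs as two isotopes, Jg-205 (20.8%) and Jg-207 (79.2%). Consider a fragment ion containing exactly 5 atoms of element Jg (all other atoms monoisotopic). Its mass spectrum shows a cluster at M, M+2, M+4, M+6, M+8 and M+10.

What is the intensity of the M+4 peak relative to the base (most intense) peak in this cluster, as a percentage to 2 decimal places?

13.79%

(0.208 + 0.792)^5 gives M 0.0004, M+2 0.0074, M+4 0.0564, M+6 0.2149, M+8 0.4092, M+10 0.3116; the largest is M+8.
P(M+8) = C(5,4) × 0.208^1 × 0.792^4 = 5 × 0.2080 × 0.39346013 = 0.409199 (base)
P(M+4) = C(5,2) × 0.208^3 × 0.792^2 = 10 × 0.00899891 × 0.627264 = 0.056447
Relative intensity = 0.056447 / 0.409199 × 100 = 13.79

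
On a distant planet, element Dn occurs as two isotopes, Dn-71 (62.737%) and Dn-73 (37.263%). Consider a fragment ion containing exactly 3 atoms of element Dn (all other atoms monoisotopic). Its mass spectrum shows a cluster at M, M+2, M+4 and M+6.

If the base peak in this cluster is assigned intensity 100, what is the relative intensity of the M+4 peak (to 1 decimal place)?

(0.62737 + 0.37263)^3 gives M 0.2469, M+2 0.4400, M+4 0.2613, M+6 0.0517; the largest is M+2.
P(M+2) = C(3,1) × 0.62737^2 × 0.37263^1 = 3 × 0.39359312 × 0.37263 = 0.439994 (base)
P(M+4) = C(3,2) × 0.62737^1 × 0.37263^2 = 3 × 0.62737 × 0.13885312 = 0.261337
Relative intensity = 0.261337 / 0.439994 × 100 = 59.4

59.4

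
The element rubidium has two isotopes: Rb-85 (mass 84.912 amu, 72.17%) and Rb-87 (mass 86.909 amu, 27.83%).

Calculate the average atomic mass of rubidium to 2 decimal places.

The abundance-weighted mean is 0.7217 × 84.912 + 0.2783 × 86.909
= 61.2810 + 24.1868 = 85.4678 amu

85.47 amu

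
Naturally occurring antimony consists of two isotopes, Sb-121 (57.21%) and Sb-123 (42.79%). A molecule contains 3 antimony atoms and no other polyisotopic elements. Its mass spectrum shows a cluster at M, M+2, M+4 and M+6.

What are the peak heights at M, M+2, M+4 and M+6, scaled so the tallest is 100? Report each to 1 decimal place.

44.6 : 100.0 : 74.8 : 18.6

Expanding (0.5721 + 0.4279)^3:
P(M) = 0.5721^3 = 0.187247
P(M+2) = 3 × 0.5721^2 × 0.4279^1 = 0.420153
P(M+4) = 3 × 0.5721^1 × 0.4279^2 = 0.314252
P(M+6) = 0.4279^3 = 0.078348
The M+2 peak is largest (0.420153); scaling to 100 gives 44.6 : 100.0 : 74.8 : 18.6.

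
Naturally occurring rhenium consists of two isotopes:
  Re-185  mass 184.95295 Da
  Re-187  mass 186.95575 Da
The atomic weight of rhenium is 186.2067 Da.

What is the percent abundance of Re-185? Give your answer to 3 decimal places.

Let x be the fractional abundance of Re-185; then Re-187 has abundance 1 − x.
184.95295·x + 186.95575·(1 − x) = 186.2067
(184.95295 − 186.95575)·x = 186.2067 − 186.95575
x = -0.74905 / -2.00280 = 0.37400 → 37.400% Re-185, 62.600% Re-187.

37.400%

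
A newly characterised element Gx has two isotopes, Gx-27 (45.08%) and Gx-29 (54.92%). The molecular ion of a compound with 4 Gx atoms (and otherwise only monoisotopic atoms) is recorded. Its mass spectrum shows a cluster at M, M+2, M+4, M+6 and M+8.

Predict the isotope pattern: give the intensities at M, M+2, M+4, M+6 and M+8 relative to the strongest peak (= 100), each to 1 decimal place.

Each Gx atom is independently Gx-27 (p = 0.4508) or Gx-29 (q = 0.5492); the cluster is the binomial expansion (p + q)^4.
P(M) = 0.4508^4 = 0.041299
P(M+2) = 4 × 0.4508^3 × 0.5492^1 = 0.201253
P(M+4) = 6 × 0.4508^2 × 0.5492^2 = 0.367773
P(M+6) = 4 × 0.4508^1 × 0.5492^3 = 0.298700
P(M+8) = 0.5492^4 = 0.090975
The M+4 peak is largest (0.367773); scaling to 100 gives 11.2 : 54.7 : 100.0 : 81.2 : 24.7.

11.2 : 54.7 : 100.0 : 81.2 : 24.7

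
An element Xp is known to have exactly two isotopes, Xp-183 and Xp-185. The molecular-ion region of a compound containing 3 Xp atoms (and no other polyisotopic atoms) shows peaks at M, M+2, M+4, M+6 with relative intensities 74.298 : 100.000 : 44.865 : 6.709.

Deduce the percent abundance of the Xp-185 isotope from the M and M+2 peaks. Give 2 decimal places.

30.97%

Write p for the Xp-183 fraction. I(M+2)/I(M) = [C(3,1)·p^2·(1−p)] / p^3 = 3·(1−p)/p = 100.000/74.298 = 1.3459
(1−p)/p = 1.3459/3 = 0.4486  ⇒  p = 1/(1 + 0.4486) = 0.6903
Xp-183: 69.03%, Xp-185: 30.97%.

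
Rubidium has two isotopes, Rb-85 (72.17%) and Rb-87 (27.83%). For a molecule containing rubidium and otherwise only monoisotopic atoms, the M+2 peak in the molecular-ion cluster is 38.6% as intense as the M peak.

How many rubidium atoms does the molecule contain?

1

The M+2/M ratio from n Rb atoms is n · q/p = n · 0.2783/0.7217.
n = 0.386 × 0.7217/0.2783 = 1.00 ≈ 1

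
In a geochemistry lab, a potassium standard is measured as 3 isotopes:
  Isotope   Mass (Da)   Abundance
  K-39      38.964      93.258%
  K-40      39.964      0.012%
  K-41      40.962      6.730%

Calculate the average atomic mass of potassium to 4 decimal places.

Weight each isotope mass by its fractional abundance: 0.93258 × 38.964 + 0.00012 × 39.964 + 0.06730 × 40.962
= 36.33705 + 0.00480 + 2.75674 = 39.09859 Da

39.0986 Da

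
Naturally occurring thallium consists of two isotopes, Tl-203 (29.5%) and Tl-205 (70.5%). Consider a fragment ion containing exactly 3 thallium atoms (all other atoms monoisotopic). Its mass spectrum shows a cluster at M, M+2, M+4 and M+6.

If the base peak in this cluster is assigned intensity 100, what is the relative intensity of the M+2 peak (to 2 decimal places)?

Binomial terms of (0.295 + 0.705)^3: M 0.0257, M+2 0.1841, M+4 0.4399, M+6 0.3504 → M+4 is the base peak.
P(M+4) = C(3,2) × 0.295^1 × 0.705^2 = 3 × 0.2950 × 0.497025 = 0.439867 (base)
P(M+2) = C(3,1) × 0.295^2 × 0.705^1 = 3 × 0.087025 × 0.7050 = 0.184058
Relative intensity = 0.184058 / 0.439867 × 100 = 41.84

41.84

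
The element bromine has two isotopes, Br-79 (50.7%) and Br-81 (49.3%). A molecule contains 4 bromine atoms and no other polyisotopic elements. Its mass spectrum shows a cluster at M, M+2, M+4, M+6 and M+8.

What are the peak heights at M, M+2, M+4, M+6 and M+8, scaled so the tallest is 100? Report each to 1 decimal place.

17.6 : 68.6 : 100.0 : 64.8 : 15.8

Each Br atom is independently Br-79 (p = 0.507) or Br-81 (q = 0.493); the cluster is the binomial expansion (p + q)^4.
P(M) = 0.507^4 = 0.066074
P(M+2) = 4 × 0.507^3 × 0.493^1 = 0.256999
P(M+4) = 6 × 0.507^2 × 0.493^2 = 0.374853
P(M+6) = 4 × 0.507^1 × 0.493^3 = 0.243001
P(M+8) = 0.493^4 = 0.059073
The M+4 peak is largest (0.374853); scaling to 100 gives 17.6 : 68.6 : 100.0 : 64.8 : 15.8.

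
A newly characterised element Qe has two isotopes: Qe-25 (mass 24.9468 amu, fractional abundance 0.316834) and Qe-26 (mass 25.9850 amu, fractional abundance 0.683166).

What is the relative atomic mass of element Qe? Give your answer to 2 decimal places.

Weight each isotope mass by its fractional abundance: 0.316834 × 24.9468 + 0.683166 × 25.9850
= 7.90399 + 17.75207 = 25.65606 amu

25.66 amu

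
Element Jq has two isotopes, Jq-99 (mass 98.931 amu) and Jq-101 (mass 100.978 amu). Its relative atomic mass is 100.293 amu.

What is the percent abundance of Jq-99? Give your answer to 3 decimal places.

With x = fraction of Jq-99 (so Jq-101 is 1 − x):
98.931·x + 100.978·(1 − x) = 100.293
(98.931 − 100.978)·x = 100.293 − 100.978
x = -0.685 / -2.047 = 0.33464 → 33.464% Jq-99, 66.536% Jq-101.

33.464%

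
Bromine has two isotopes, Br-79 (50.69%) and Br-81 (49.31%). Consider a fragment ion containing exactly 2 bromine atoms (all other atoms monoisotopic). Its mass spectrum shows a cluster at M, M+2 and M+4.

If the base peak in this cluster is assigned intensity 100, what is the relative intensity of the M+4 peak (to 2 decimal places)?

48.64

(0.5069 + 0.4931)^2 gives M 0.2569, M+2 0.4999, M+4 0.2431; the largest is M+2.
P(M+2) = C(2,1) × 0.5069^1 × 0.4931^1 = 2 × 0.5069 × 0.4931 = 0.499905 (base)
P(M+4) = C(2,2) × 0.5069^0 × 0.4931^2 = 1 × 1.0000 × 0.24314761 = 0.243148
Relative intensity = 0.243148 / 0.499905 × 100 = 48.64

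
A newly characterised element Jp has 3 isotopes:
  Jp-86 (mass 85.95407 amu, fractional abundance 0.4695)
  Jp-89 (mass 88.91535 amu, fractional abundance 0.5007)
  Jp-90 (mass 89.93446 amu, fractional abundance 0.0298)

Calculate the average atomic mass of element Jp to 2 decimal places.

87.56 amu

The abundance-weighted mean is 0.4695 × 85.95407 + 0.5007 × 88.91535 + 0.0298 × 89.93446
= 40.355436 + 44.519916 + 2.680047 = 87.555399 amu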